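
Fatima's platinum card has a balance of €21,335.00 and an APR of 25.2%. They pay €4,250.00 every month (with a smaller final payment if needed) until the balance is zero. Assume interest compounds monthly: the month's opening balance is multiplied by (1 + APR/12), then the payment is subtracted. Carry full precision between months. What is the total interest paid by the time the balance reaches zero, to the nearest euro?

€1,457

Monthly rate r = 25.2%/12 = 2.1% = 0.021.
Payoff takes n = ⌈−ln(1 − rB₀/P)/ln(1+r)⌉ = ⌈5.360⌉ = 6 payments; the last is €1,541.53.
Total paid = 5·€4,250.00 + €1,541.53 = €22,791.53.
Total interest = total paid − principal = €22,791.53 − €21,335.00 = €1,456.53.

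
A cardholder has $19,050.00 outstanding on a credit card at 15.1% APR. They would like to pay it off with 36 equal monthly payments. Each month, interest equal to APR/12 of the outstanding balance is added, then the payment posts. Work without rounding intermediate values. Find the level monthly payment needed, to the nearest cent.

Monthly rate r = 15.1%/12 = 1.25833% = 0.0125833.
Level-payment amortization: P = B₀·r / (1 − (1+r)^(−n)) = 19050.00·0.0125833 / (1 − 1.01258^(−36)).
Denominator 1 − (1+r)^(−36) = 0.362482506.
P = 239.713 / 0.362482506 ≈ 661.31.

$661.31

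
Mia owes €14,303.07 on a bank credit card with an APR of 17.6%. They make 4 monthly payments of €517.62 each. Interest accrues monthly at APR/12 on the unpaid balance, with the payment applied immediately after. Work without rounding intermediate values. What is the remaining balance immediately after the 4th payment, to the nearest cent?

Monthly rate r = 17.6%/12 = 1.46667% = 0.0146667.
Each month: B ← B·(1+r) − €517.62.
Month 1: interest €209.78; balance after payment €13,995.23.
Month 2: interest €205.26; balance after payment €13,682.87.
Month 3: interest €200.68; balance after payment €13,365.93.
Month 4: interest €196.03; balance after payment €13,044.35.

€13,044.35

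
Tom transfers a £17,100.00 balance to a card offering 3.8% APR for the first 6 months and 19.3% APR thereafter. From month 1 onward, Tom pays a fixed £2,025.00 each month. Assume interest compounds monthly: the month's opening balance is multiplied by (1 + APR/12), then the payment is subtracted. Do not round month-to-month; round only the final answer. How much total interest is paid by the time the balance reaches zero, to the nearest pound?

Promo months 1–6 at r₀ = 3.8%/12 = 0.00316667; months 7+ at r₁ = 19.3%/12 = 0.0160833.
After month 6: iterate B ← B·(1+r₀) − £2,025.00 for 6 months → £5,180.89.
Then at r₁ with £2,025.00/mo: n₂ = −ln(1 − r₁·B/P)/ln(1+r₁) ≈ 2.63 → 3 more payments.
Total paid = 8·£2,025.00 + £1,286.68 = £17,486.68; interest = £17,486.68 − £17,100.00 = £386.68.

£387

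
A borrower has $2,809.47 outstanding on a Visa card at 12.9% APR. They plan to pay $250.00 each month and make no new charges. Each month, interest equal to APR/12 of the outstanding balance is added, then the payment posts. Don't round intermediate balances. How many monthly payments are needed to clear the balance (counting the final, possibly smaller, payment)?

13 payments

Monthly rate r = 12.9%/12 = 1.075% = 0.01075.
Recurrence: B ← B·(1+r) − $250.00.
Month 1: interest $30.20; balance after payment $2,589.67.
Month 2: interest $27.84; balance after payment $2,367.51.
Closed form: n = −ln(1 − rB₀/P)/ln(1+r) = −ln(0.87919)/ln(1.01075) ≈ 12.041, so the balance reaches zero during payment 13.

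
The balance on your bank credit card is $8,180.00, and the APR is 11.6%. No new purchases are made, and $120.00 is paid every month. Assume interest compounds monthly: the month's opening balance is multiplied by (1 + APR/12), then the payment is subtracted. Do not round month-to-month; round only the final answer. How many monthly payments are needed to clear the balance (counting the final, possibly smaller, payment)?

Monthly rate r = 11.6%/12 = 0.966667% = 0.00966667.
Recurrence: B ← B·(1+r) − $120.00.
Month 1: interest $79.07; balance after payment $8,139.07.
Month 2: interest $78.68; balance after payment $8,097.75.
Closed form: n = −ln(1 − rB₀/P)/ln(1+r) = −ln(0.34106)/ln(1.00967) ≈ 111.817, so the balance reaches zero during payment 112.

112 payments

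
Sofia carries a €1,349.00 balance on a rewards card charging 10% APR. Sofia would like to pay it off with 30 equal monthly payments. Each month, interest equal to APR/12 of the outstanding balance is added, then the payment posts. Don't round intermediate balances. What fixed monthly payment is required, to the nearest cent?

€51.01

Monthly rate r = 10%/12 = 0.833333% = 0.00833333.
Level-payment amortization: P = B₀·r / (1 − (1+r)^(−n)) = 1349.00·0.00833333 / (1 − 1.00833^(−30)).
Denominator 1 − (1+r)^(−30) = 0.220392027.
P = 11.2417 / 0.220392027 ≈ 51.01.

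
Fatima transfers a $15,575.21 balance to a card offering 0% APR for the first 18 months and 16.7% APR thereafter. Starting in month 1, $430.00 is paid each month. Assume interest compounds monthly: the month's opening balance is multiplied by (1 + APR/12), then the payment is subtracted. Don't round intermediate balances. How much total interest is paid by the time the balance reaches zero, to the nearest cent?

Promo months 1–18 at r₀ = 0%/12 = 0; months 19+ at r₁ = 16.7%/12 = 0.0139167.
After month 18 (no interest yet): B = $15,575.21 − 18·$430.00 = $7,835.21.
Then at r₁ with $430.00/mo: n₂ = −ln(1 − r₁·B/P)/ln(1+r₁) ≈ 21.16 → 22 more payments.
Total paid = 39·$430.00 + $69.90 = $16,839.90; interest = $16,839.90 − $15,575.21 = $1,264.69.

$1,264.69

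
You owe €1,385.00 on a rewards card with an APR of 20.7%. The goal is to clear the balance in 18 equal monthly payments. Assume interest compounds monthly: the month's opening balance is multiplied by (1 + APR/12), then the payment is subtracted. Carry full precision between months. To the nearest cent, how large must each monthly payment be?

Monthly rate r = 20.7%/12 = 1.725% = 0.01725.
Level-payment amortization: P = B₀·r / (1 − (1+r)^(−n)) = 1385.00·0.01725 / (1 − 1.01725^(−18)).
Denominator 1 − (1+r)^(−18) = 0.264976158.
P = 23.8912 / 0.264976158 ≈ 90.16.

€90.16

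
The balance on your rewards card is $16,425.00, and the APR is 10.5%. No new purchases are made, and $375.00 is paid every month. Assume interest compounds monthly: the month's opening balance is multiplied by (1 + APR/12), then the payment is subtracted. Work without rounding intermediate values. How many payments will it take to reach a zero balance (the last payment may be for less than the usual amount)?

56 payments

Monthly rate r = 10.5%/12 = 0.875% = 0.00875.
Recurrence: B ← B·(1+r) − $375.00.
Month 1: interest $143.72; balance after payment $16,193.72.
Month 2: interest $141.70; balance after payment $15,960.41.
Closed form: n = −ln(1 − rB₀/P)/ln(1+r) = −ln(0.61675)/ln(1.00875) ≈ 55.475, so the balance reaches zero during payment 56.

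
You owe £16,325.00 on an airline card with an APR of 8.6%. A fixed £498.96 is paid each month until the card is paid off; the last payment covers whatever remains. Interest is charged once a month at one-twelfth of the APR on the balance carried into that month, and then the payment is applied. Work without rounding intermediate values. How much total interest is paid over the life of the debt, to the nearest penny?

Monthly rate r = 8.6%/12 = 0.716667% = 0.00716667.
Payoff takes n = ⌈−ln(1 − rB₀/P)/ln(1+r)⌉ = ⌈37.417⌉ = 38 payments; the last is £208.52.
Total paid = 37·£498.96 + £208.52 = £18,670.04.
Total interest = total paid − principal = £18,670.04 − £16,325.00 = £2,345.04.

£2,345.04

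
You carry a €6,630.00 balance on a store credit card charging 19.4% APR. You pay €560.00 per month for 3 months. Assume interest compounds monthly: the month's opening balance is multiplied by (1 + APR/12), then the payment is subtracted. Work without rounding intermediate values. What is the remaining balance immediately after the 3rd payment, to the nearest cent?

€5,249.48

Monthly rate r = 19.4%/12 = 1.61667% = 0.0161667.
Each month: B ← B·(1+r) − €560.00.
Month 1: interest €107.19; balance after payment €6,177.19.
Month 2: interest €99.86; balance after payment €5,717.05.
Month 3: interest €92.43; balance after payment €5,249.48.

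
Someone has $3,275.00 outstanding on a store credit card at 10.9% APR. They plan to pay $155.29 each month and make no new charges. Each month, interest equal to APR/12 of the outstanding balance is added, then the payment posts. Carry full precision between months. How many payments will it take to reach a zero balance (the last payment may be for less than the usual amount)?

24 payments

Monthly rate r = 10.9%/12 = 0.908333% = 0.00908333.
Recurrence: B ← B·(1+r) − $155.29.
Month 1: interest $29.75; balance after payment $3,149.46.
Month 2: interest $28.61; balance after payment $3,022.78.
Closed form: n = −ln(1 − rB₀/P)/ln(1+r) = −ln(0.80844)/ln(1.00908) ≈ 23.518, so the balance reaches zero during payment 24.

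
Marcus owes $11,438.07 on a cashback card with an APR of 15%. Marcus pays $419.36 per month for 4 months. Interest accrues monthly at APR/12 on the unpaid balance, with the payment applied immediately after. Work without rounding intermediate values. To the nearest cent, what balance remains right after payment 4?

$10,311.63

Monthly rate r = 15%/12 = 1.25% = 0.0125.
Each month: B ← B·(1+r) − $419.36.
Month 1: interest $142.98; balance after payment $11,161.69.
Month 2: interest $139.52; balance after payment $10,881.85.
Month 3: interest $136.02; balance after payment $10,598.51.
Month 4: interest $132.48; balance after payment $10,311.63.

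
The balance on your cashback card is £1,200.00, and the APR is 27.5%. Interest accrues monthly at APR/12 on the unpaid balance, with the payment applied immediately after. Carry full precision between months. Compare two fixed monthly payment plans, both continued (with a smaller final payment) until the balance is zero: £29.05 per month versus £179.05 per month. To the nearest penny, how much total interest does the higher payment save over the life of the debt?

Monthly rate r = 27.5%/12 = 2.29167% = 0.0229167.
At £29.05/mo: n = ⌈−ln(1 − rB₀/P)/ln(1+r)⌉ = 130 payments (last £10.18); total interest = total paid − £1,200.00 = £2,557.63.
At £179.05/mo: 8 payments (last £64.82); total interest £118.17.
Interest saved = £2,557.63 − £118.17 = £2,439.46.

£2,439.46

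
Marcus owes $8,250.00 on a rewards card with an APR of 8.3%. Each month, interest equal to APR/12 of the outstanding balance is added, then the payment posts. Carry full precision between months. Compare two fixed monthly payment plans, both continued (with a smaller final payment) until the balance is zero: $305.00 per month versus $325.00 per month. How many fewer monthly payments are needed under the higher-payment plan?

Monthly rate r = 8.3%/12 = 0.691667% = 0.00691667.
At $305.00/mo: n = ⌈−ln(1 − rB₀/P)/ln(1+r)⌉ = 31 payments (last $15.51); total interest = total paid − $8,250.00 = $915.51.
At $325.00/mo: 29 payments (last $3.38); total interest $853.38.
Payments saved = 31 − 29 = 2.

2 fewer payments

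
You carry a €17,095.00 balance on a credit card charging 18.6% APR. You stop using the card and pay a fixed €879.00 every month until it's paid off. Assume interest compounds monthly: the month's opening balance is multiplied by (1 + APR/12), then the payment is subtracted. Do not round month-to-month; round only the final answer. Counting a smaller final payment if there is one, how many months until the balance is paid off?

24 months

Monthly rate r = 18.6%/12 = 1.55% = 0.0155.
Recurrence: B ← B·(1+r) − €879.00.
Month 1: interest €264.97; balance after payment €16,480.97.
Month 2: interest €255.46; balance after payment €15,857.43.
Closed form: n = −ln(1 − rB₀/P)/ln(1+r) = −ln(0.69855)/ln(1.0155) ≈ 23.324, so the balance reaches zero during payment 24.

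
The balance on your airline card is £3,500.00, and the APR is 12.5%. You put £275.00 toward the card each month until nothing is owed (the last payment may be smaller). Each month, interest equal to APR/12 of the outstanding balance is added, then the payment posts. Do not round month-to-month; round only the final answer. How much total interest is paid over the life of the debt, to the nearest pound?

£275

Monthly rate r = 12.5%/12 = 1.04167% = 0.0104167.
Payoff takes n = ⌈−ln(1 − rB₀/P)/ln(1+r)⌉ = ⌈13.725⌉ = 14 payments; the last is £199.60.
Total paid = 13·£275.00 + £199.60 = £3,774.60.
Total interest = total paid − principal = £3,774.60 − £3,500.00 = £274.60.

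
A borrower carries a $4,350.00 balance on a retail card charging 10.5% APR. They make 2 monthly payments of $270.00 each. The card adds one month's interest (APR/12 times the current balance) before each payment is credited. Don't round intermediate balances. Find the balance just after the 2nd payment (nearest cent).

Monthly rate r = 10.5%/12 = 0.875% = 0.00875.
Each month: B ← B·(1+r) − $270.00.
Month 1: interest $38.06; balance after payment $4,118.06.
Month 2: interest $36.03; balance after payment $3,884.10.

$3,884.10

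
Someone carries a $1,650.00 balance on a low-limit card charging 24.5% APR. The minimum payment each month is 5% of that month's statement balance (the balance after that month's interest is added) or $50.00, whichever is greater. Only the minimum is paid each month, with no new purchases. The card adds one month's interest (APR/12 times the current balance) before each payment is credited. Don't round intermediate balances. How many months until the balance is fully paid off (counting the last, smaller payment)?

43 months

Monthly rate r = 24.5%/12 = 2.04167% = 0.0204167.
While 5% of the post-interest balance exceeds $50.00, each month B ← (B·(1+r))·(1 − 0.05), i.e. B shrinks by the factor (1+r)·0.95 = 0.9694.
This holds for months 1–17. Entering month 18 the balance is $972.76; 5% of the post-interest balance is now below $50.00, so the flat $50.00 minimum applies from here.
From month 18 a fixed $50.00 at rate r clears $972.76 in 26 more payments. Total: 17 + 26 = 43 months.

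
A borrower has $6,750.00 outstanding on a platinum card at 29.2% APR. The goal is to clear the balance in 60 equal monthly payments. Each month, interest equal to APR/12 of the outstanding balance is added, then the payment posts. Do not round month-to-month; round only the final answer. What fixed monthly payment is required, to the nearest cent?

Monthly rate r = 29.2%/12 = 2.43333% = 0.0243333.
Level-payment amortization: P = B₀·r / (1 − (1+r)^(−n)) = 6750.00·0.0243333 / (1 − 1.02433^(−60)).
Denominator 1 − (1+r)^(−60) = 0.763668469.
P = 164.25 / 0.763668469 ≈ 215.08.

$215.08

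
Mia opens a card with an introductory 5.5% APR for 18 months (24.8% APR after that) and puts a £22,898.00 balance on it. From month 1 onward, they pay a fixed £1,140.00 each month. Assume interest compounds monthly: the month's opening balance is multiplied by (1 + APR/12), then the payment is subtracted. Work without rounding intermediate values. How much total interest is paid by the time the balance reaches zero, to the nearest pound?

£1,302

Promo months 1–18 at r₀ = 5.5%/12 = 0.00458333; months 19+ at r₁ = 24.8%/12 = 0.0206667.
After month 18: iterate B ← B·(1+r₀) − £1,140.00 for 18 months → £3,523.20.
Then at r₁ with £1,140.00/mo: n₂ = −ln(1 − r₁·B/P)/ln(1+r₁) ≈ 3.23 → 4 more payments.
Total paid = 21·£1,140.00 + £260.29 = £24,200.29; interest = £24,200.29 − £22,898.00 = £1,302.29.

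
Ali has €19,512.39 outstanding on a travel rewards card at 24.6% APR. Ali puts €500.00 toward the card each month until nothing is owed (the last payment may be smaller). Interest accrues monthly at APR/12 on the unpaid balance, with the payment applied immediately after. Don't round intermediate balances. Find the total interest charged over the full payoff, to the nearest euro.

Monthly rate r = 24.6%/12 = 2.05% = 0.0205.
Payoff takes n = ⌈−ln(1 − rB₀/P)/ln(1+r)⌉ = ⌈79.313⌉ = 80 payments; the last is €157.66.
Total paid = 79·€500.00 + €157.66 = €39,657.66.
Total interest = total paid − principal = €39,657.66 − €19,512.39 = €20,145.27.

€20,145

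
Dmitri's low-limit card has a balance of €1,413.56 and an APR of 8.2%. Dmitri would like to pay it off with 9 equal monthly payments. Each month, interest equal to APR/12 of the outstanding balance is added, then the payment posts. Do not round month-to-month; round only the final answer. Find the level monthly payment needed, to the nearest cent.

€162.48

Monthly rate r = 8.2%/12 = 0.683333% = 0.00683333.
Level-payment amortization: P = B₀·r / (1 − (1+r)^(−n)) = 1413.56·0.00683333 / (1 − 1.00683^(−9)).
Denominator 1 − (1+r)^(−9) = 0.0594503376.
P = 9.65933 / 0.0594503376 ≈ 162.48.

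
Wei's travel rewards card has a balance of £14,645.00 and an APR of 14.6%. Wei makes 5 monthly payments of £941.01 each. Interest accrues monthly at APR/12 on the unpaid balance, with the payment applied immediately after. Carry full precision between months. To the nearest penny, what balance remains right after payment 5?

£10,736.91

Monthly rate r = 14.6%/12 = 1.21667% = 0.0121667.
Each month: B ← B·(1+r) − £941.01.
Month 1: interest £178.18; balance after payment £13,882.17.
Month 2: interest £168.90; balance after payment £13,110.06.
Month 3: interest £159.51; balance after payment £12,328.56.
Month 4: interest £150.00; balance after payment £11,537.54.
Month 5: interest £140.37; balance after payment £10,736.91.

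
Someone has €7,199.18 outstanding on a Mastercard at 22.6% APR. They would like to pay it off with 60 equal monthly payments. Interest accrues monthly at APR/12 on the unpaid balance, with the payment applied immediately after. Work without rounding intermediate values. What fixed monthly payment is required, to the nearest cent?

€201.30

Monthly rate r = 22.6%/12 = 1.88333% = 0.0188333.
Level-payment amortization: P = B₀·r / (1 − (1+r)^(−n)) = 7199.18·0.0188333 / (1 − 1.01883^(−60)).
Denominator 1 − (1+r)^(−60) = 0.673554057.
P = 135.585 / 0.673554057 ≈ 201.30.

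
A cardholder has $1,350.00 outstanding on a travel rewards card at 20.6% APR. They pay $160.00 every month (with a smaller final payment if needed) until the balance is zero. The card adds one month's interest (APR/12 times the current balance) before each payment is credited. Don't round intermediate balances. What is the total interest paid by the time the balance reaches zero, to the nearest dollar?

$121

Monthly rate r = 20.6%/12 = 1.71667% = 0.0171667.
Payoff takes n = ⌈−ln(1 − rB₀/P)/ln(1+r)⌉ = ⌈9.193⌉ = 10 payments; the last is $31.07.
Total paid = 9·$160.00 + $31.07 = $1,471.07.
Total interest = total paid − principal = $1,471.07 − $1,350.00 = $121.07.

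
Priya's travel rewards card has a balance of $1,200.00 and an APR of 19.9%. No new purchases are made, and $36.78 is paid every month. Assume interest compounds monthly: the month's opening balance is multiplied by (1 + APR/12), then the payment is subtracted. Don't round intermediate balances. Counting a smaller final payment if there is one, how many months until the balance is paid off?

48 payments

Monthly rate r = 19.9%/12 = 1.65833% = 0.0165833.
Recurrence: B ← B·(1+r) − $36.78.
Month 1: interest $19.90; balance after payment $1,183.12.
Month 2: interest $19.62; balance after payment $1,165.96.
Closed form: n = −ln(1 − rB₀/P)/ln(1+r) = −ln(0.45895)/ln(1.01658) ≈ 47.353, so the balance reaches zero during payment 48.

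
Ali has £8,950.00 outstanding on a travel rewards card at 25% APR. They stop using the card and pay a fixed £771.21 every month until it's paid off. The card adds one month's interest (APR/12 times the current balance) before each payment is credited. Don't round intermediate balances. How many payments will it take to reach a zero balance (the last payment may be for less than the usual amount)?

Monthly rate r = 25%/12 = 2.08333% = 0.0208333.
Recurrence: B ← B·(1+r) − £771.21.
Month 1: interest £186.46; balance after payment £8,365.25.
Month 2: interest £174.28; balance after payment £7,768.31.
Closed form: n = −ln(1 − rB₀/P)/ln(1+r) = −ln(0.75823)/ln(1.02083) ≈ 13.423, so the balance reaches zero during payment 14.

14 months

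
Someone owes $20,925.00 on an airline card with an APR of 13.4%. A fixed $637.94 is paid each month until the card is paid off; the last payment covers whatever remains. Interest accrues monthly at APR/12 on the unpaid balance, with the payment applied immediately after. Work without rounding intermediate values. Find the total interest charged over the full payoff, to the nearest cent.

$5,279.43

Monthly rate r = 13.4%/12 = 1.11667% = 0.0111667.
Payoff takes n = ⌈−ln(1 − rB₀/P)/ln(1+r)⌉ = ⌈41.076⌉ = 42 payments; the last is $48.89.
Total paid = 41·$637.94 + $48.89 = $26,204.43.
Total interest = total paid − principal = $26,204.43 − $20,925.00 = $5,279.43.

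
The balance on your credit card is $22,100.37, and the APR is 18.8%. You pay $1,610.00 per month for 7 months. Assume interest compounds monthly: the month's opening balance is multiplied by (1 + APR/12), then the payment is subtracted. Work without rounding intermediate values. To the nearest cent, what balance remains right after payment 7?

$12,827.24

Monthly rate r = 18.8%/12 = 1.56667% = 0.0156667.
Each month: B ← B·(1+r) − $1,610.00.
Month 1: interest $346.24; balance after payment $20,836.61.
Month 2: interest $326.44; balance after payment $19,553.05.
Month 3: interest $306.33; balance after payment $18,249.38.
Month 4: interest $285.91; balance after payment $16,925.29.
Month 5: interest $265.16; balance after payment $15,580.45.
Month 6: interest $244.09; balance after payment $14,214.54.
Month 7: interest $222.69; balance after payment $12,827.24.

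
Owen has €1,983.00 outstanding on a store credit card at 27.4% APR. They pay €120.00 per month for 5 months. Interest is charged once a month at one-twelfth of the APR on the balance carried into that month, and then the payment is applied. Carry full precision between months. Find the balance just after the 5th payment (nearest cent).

Monthly rate r = 27.4%/12 = 2.28333% = 0.0228333.
Each month: B ← B·(1+r) − €120.00.
Month 1: interest €45.28; balance after payment €1,908.28.
Month 2: interest €43.57; balance after payment €1,831.85.
Month 3: interest €41.83; balance after payment €1,753.68.
Month 4: interest €40.04; balance after payment €1,673.72.
Month 5: interest €38.22; balance after payment €1,591.94.

€1,591.94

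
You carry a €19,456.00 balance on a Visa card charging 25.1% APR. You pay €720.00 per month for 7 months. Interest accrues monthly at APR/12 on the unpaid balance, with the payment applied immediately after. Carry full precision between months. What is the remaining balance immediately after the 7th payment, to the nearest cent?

€17,122.28

Monthly rate r = 25.1%/12 = 2.09167% = 0.0209167.
Each month: B ← B·(1+r) − €720.00.
Month 1: interest €406.95; balance after payment €19,142.95.
Month 2: interest €400.41; balance after payment €18,823.36.
Month 3: interest €393.72; balance after payment €18,497.08.
Month 4: interest €386.90; balance after payment €18,163.98.
Month 5: interest €379.93; balance after payment €17,823.91.
Month 6: interest €372.82; balance after payment €17,476.73.
Month 7: interest €365.55; balance after payment €17,122.28.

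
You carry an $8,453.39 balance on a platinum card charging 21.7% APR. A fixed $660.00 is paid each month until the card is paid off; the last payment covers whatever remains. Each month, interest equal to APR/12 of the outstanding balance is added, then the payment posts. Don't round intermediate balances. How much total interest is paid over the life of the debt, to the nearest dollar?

Monthly rate r = 21.7%/12 = 1.80833% = 0.0180833.
Payoff takes n = ⌈−ln(1 − rB₀/P)/ln(1+r)⌉ = ⌈14.701⌉ = 15 payments; the last is $463.73.
Total paid = 14·$660.00 + $463.73 = $9,703.73.
Total interest = total paid − principal = $9,703.73 − $8,453.39 = $1,250.34.

$1,250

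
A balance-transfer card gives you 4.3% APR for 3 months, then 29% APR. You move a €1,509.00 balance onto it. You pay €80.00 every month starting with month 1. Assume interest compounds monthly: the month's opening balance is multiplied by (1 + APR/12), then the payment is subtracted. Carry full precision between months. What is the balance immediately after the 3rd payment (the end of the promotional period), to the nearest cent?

Promo months 1–3 at r₀ = 4.3%/12 = 0.00358333; months 4+ at r₁ = 29%/12 = 0.0241667.
After month 3: iterate B ← B·(1+r₀) − €80.00 for 3 months → €1,284.42.

€1,284.42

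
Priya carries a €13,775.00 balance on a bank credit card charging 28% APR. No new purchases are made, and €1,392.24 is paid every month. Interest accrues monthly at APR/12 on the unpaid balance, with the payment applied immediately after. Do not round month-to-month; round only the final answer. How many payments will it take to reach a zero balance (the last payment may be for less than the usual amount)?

Monthly rate r = 28%/12 = 2.33333% = 0.0233333.
Recurrence: B ← B·(1+r) − €1,392.24.
Month 1: interest €321.42; balance after payment €12,704.18.
Month 2: interest €296.43; balance after payment €11,608.37.
Closed form: n = −ln(1 − rB₀/P)/ln(1+r) = −ln(0.76914)/ln(1.02333) ≈ 11.380, so the balance reaches zero during payment 12.

12 payments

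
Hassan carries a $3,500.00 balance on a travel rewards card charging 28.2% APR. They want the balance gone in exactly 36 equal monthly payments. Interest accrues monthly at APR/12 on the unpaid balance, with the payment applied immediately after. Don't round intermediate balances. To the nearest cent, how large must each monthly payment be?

$145.15

Monthly rate r = 28.2%/12 = 2.35% = 0.0235.
Level-payment amortization: P = B₀·r / (1 − (1+r)^(−n)) = 3500.00·0.0235 / (1 − 1.0235^(−36)).
Denominator 1 − (1+r)^(−36) = 0.56665129.
P = 82.25 / 0.56665129 ≈ 145.15.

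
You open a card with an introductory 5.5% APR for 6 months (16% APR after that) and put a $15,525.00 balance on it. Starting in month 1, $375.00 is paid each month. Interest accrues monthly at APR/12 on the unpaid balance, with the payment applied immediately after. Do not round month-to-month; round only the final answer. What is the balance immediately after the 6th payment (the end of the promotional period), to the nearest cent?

Promo months 1–6 at r₀ = 5.5%/12 = 0.00458333; months 7+ at r₁ = 16%/12 = 0.0133333.
After month 6: iterate B ← B·(1+r₀) − $375.00 for 6 months → $13,680.92.

$13,680.92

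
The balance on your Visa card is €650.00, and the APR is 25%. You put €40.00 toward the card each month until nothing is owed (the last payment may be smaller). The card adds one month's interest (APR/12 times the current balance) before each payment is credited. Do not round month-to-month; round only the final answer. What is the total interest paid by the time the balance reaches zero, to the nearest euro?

€152

Monthly rate r = 25%/12 = 2.08333% = 0.0208333.
Payoff takes n = ⌈−ln(1 − rB₀/P)/ln(1+r)⌉ = ⌈20.045⌉ = 21 payments; the last is €1.81.
Total paid = 20·€40.00 + €1.81 = €801.81.
Total interest = total paid − principal = €801.81 − €650.00 = €151.81.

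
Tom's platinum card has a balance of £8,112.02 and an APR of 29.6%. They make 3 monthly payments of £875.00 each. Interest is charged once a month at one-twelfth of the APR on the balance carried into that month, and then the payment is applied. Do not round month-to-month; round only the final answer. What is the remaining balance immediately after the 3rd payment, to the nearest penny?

£6,036.96

Monthly rate r = 29.6%/12 = 2.46667% = 0.0246667.
Each month: B ← B·(1+r) − £875.00.
Month 1: interest £200.10; balance after payment £7,437.12.
Month 2: interest £183.45; balance after payment £6,745.57.
Month 3: interest £166.39; balance after payment £6,036.96.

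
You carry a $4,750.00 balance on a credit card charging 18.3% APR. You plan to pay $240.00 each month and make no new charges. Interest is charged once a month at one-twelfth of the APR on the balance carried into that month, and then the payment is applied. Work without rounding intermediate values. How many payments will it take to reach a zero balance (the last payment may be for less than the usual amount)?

Monthly rate r = 18.3%/12 = 1.525% = 0.01525.
Recurrence: B ← B·(1+r) − $240.00.
Month 1: interest $72.44; balance after payment $4,582.44.
Month 2: interest $69.88; balance after payment $4,412.32.
Closed form: n = −ln(1 − rB₀/P)/ln(1+r) = −ln(0.69818)/ln(1.01525) ≈ 23.739, so the balance reaches zero during payment 24.

24 payments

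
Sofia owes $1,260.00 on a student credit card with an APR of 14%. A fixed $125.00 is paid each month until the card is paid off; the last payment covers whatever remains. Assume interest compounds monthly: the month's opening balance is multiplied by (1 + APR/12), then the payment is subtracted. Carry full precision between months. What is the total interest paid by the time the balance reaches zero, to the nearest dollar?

Monthly rate r = 14%/12 = 1.16667% = 0.0116667.
Payoff takes n = ⌈−ln(1 − rB₀/P)/ln(1+r)⌉ = ⌈10.786⌉ = 11 payments; the last is $98.39.
Total paid = 10·$125.00 + $98.39 = $1,348.39.
Total interest = total paid − principal = $1,348.39 − $1,260.00 = $88.39.

$88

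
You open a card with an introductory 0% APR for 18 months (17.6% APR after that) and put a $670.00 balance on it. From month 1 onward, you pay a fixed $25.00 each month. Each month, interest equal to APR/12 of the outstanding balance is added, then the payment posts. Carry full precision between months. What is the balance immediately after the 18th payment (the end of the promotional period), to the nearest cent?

$220.00

Promo months 1–18 at r₀ = 0%/12 = 0; months 19+ at r₁ = 17.6%/12 = 0.0146667.
After month 18 (no interest yet): B = $670.00 − 18·$25.00 = $220.00.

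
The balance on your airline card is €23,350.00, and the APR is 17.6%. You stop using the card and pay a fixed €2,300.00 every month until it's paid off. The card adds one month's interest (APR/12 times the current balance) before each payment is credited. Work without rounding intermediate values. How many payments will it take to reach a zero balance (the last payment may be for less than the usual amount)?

Monthly rate r = 17.6%/12 = 1.46667% = 0.0146667.
Recurrence: B ← B·(1+r) − €2,300.00.
Month 1: interest €342.47; balance after payment €21,392.47.
Month 2: interest €313.76; balance after payment €19,406.22.
Closed form: n = −ln(1 − rB₀/P)/ln(1+r) = −ln(0.8511)/ln(1.01467) ≈ 11.073, so the balance reaches zero during payment 12.

12 payments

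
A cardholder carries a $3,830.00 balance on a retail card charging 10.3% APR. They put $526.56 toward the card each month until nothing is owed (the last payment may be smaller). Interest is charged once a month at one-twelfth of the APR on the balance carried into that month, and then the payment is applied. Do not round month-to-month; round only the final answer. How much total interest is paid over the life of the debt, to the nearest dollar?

$142

Monthly rate r = 10.3%/12 = 0.858333% = 0.00858333.
Payoff takes n = ⌈−ln(1 − rB₀/P)/ln(1+r)⌉ = ⌈7.543⌉ = 8 payments; the last is $286.37.
Total paid = 7·$526.56 + $286.37 = $3,972.29.
Total interest = total paid − principal = $3,972.29 − $3,830.00 = $142.29.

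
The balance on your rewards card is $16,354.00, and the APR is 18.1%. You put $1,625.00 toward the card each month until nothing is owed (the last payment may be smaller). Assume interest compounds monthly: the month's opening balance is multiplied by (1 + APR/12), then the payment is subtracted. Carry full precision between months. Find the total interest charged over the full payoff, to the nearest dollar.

Monthly rate r = 18.1%/12 = 1.50833% = 0.0150833.
Payoff takes n = ⌈−ln(1 − rB₀/P)/ln(1+r)⌉ = ⌈10.997⌉ = 11 payments; the last is $1,620.63.
Total paid = 10·$1,625.00 + $1,620.63 = $17,870.63.
Total interest = total paid − principal = $17,870.63 − $16,354.00 = $1,516.63.

$1,517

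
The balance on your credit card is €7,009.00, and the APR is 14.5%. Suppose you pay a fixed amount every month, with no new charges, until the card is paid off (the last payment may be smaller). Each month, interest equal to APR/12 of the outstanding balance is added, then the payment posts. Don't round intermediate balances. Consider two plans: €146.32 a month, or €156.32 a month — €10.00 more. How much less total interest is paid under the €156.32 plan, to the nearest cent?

€376.71

Monthly rate r = 14.5%/12 = 1.20833% = 0.0120833.
At €146.32/mo: n = ⌈−ln(1 − rB₀/P)/ln(1+r)⌉ = 72 payments (last €145.05); total interest = total paid − €7,009.00 = €3,524.77.
At €156.32/mo: 65 payments (last €152.58); total interest €3,148.06.
Interest saved = €3,524.77 − €3,148.06 = €376.71.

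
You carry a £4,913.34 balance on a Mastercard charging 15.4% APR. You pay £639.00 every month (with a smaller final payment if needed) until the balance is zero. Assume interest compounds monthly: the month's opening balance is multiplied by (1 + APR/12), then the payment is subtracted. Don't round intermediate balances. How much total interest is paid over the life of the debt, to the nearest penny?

Monthly rate r = 15.4%/12 = 1.28333% = 0.0128333.
Payoff takes n = ⌈−ln(1 − rB₀/P)/ln(1+r)⌉ = ⌈8.147⌉ = 9 payments; the last is £94.62.
Total paid = 8·£639.00 + £94.62 = £5,206.62.
Total interest = total paid − principal = £5,206.62 − £4,913.34 = £293.28.

£293.28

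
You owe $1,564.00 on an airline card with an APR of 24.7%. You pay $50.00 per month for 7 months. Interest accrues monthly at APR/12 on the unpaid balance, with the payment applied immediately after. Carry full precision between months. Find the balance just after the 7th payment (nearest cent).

$1,431.38

Monthly rate r = 24.7%/12 = 2.05833% = 0.0205833.
Each month: B ← B·(1+r) − $50.00.
Month 1: interest $32.19; balance after payment $1,546.19.
Month 2: interest $31.83; balance after payment $1,528.02.
Month 3: interest $31.45; balance after payment $1,509.47.
Month 4: interest $31.07; balance after payment $1,490.54.
Month 5: interest $30.68; balance after payment $1,471.22.
Month 6: interest $30.28; balance after payment $1,451.50.
Month 7: interest $29.88; balance after payment $1,431.38.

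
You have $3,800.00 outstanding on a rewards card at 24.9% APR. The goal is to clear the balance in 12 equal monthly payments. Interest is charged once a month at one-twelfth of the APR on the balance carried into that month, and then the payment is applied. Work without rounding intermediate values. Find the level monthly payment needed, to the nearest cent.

Monthly rate r = 24.9%/12 = 2.075% = 0.02075.
Level-payment amortization: P = B₀·r / (1 − (1+r)^(−n)) = 3800.00·0.02075 / (1 − 1.02075^(−12)).
Denominator 1 − (1+r)^(−12) = 0.218430979.
P = 78.85 / 0.218430979 ≈ 360.98.

$360.98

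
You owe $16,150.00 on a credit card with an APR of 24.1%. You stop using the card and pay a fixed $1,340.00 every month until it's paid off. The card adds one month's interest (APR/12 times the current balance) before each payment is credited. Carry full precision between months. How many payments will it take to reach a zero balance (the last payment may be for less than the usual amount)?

14 payments

Monthly rate r = 24.1%/12 = 2.00833% = 0.0200833.
Recurrence: B ← B·(1+r) − $1,340.00.
Month 1: interest $324.35; balance after payment $15,134.35.
Month 2: interest $303.95; balance after payment $14,098.29.
Closed form: n = −ln(1 − rB₀/P)/ln(1+r) = −ln(0.75795)/ln(1.02008) ≈ 13.937, so the balance reaches zero during payment 14.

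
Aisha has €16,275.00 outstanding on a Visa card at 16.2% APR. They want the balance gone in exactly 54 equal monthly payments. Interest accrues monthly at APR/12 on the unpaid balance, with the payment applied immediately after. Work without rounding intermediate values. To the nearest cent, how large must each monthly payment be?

€426.42

Monthly rate r = 16.2%/12 = 1.35% = 0.0135.
Level-payment amortization: P = B₀·r / (1 − (1+r)^(−n)) = 16275.00·0.0135 / (1 − 1.0135^(−54)).
Denominator 1 − (1+r)^(−54) = 0.515250537.
P = 219.713 / 0.515250537 ≈ 426.42.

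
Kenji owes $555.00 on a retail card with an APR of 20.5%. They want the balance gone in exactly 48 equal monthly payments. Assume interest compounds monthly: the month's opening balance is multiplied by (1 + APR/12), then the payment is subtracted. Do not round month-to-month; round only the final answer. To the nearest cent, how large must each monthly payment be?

Monthly rate r = 20.5%/12 = 1.70833% = 0.0170833.
Level-payment amortization: P = B₀·r / (1 − (1+r)^(−n)) = 555.00·0.0170833 / (1 − 1.01708^(−48)).
Denominator 1 − (1+r)^(−48) = 0.556507592.
P = 9.48125 / 0.556507592 ≈ 17.04.

$17.04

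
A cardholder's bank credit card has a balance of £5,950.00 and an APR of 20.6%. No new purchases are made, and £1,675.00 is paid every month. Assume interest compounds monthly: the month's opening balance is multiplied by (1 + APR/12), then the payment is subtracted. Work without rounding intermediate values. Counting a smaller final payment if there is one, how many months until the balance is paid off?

Monthly rate r = 20.6%/12 = 1.71667% = 0.0171667.
Recurrence: B ← B·(1+r) − £1,675.00.
Month 1: interest £102.14; balance after payment £4,377.14.
Month 2: interest £75.14; balance after payment £2,777.28.
Month 3: interest £47.68; balance after payment £1,149.96.
Month 4: interest £19.74; balance after payment £0.00.

4 months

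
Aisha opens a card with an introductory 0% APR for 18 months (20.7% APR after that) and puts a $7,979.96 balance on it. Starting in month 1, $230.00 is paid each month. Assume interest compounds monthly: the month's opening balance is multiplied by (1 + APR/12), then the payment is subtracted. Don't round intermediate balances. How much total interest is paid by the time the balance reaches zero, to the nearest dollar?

Promo months 1–18 at r₀ = 0%/12 = 0; months 19+ at r₁ = 20.7%/12 = 0.01725.
After month 18 (no interest yet): B = $7,979.96 − 18·$230.00 = $3,839.96.
Then at r₁ with $230.00/mo: n₂ = −ln(1 − r₁·B/P)/ln(1+r₁) ≈ 19.86 → 20 more payments.
Total paid = 37·$230.00 + $198.16 = $8,708.16; interest = $8,708.16 − $7,979.96 = $728.20.

$728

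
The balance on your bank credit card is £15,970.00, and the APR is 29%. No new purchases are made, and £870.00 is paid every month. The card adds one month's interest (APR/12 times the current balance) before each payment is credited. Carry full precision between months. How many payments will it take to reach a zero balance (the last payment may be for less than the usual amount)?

25 months

Monthly rate r = 29%/12 = 2.41667% = 0.0241667.
Recurrence: B ← B·(1+r) − £870.00.
Month 1: interest £385.94; balance after payment £15,485.94.
Month 2: interest £374.24; balance after payment £14,990.19.
Closed form: n = −ln(1 − rB₀/P)/ln(1+r) = −ln(0.55639)/ln(1.02417) ≈ 24.552, so the balance reaches zero during payment 25.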